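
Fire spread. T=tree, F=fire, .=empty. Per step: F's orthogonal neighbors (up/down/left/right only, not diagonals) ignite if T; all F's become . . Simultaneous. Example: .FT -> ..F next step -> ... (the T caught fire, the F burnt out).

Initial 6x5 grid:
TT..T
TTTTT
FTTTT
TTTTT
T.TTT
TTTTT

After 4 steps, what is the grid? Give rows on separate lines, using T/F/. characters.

Step 1: 3 trees catch fire, 1 burn out
  TT..T
  FTTTT
  .FTTT
  FTTTT
  T.TTT
  TTTTT
Step 2: 5 trees catch fire, 3 burn out
  FT..T
  .FTTT
  ..FTT
  .FTTT
  F.TTT
  TTTTT
Step 3: 5 trees catch fire, 5 burn out
  .F..T
  ..FTT
  ...FT
  ..FTT
  ..TTT
  FTTTT
Step 4: 5 trees catch fire, 5 burn out
  ....T
  ...FT
  ....F
  ...FT
  ..FTT
  .FTTT

....T
...FT
....F
...FT
..FTT
.FTTT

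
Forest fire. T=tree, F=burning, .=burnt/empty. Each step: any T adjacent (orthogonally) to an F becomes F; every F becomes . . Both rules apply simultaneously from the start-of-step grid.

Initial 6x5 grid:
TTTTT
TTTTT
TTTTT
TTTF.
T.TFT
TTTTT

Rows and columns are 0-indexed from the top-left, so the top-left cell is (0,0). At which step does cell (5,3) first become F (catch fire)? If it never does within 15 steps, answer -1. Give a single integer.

Step 1: cell (5,3)='F' (+5 fires, +2 burnt)
  -> target ignites at step 1
Step 2: cell (5,3)='.' (+6 fires, +5 burnt)
Step 3: cell (5,3)='.' (+6 fires, +6 burnt)
Step 4: cell (5,3)='.' (+6 fires, +6 burnt)
Step 5: cell (5,3)='.' (+2 fires, +6 burnt)
Step 6: cell (5,3)='.' (+1 fires, +2 burnt)
Step 7: cell (5,3)='.' (+0 fires, +1 burnt)
  fire out at step 7

1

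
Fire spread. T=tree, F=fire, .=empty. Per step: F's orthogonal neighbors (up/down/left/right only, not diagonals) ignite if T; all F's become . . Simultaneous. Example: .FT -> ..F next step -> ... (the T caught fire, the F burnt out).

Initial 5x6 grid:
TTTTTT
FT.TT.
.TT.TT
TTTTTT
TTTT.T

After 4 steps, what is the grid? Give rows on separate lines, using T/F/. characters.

Step 1: 2 trees catch fire, 1 burn out
  FTTTTT
  .F.TT.
  .TT.TT
  TTTTTT
  TTTT.T
Step 2: 2 trees catch fire, 2 burn out
  .FTTTT
  ...TT.
  .FT.TT
  TTTTTT
  TTTT.T
Step 3: 3 trees catch fire, 2 burn out
  ..FTTT
  ...TT.
  ..F.TT
  TFTTTT
  TTTT.T
Step 4: 4 trees catch fire, 3 burn out
  ...FTT
  ...TT.
  ....TT
  F.FTTT
  TFTT.T

...FTT
...TT.
....TT
F.FTTT
TFTT.T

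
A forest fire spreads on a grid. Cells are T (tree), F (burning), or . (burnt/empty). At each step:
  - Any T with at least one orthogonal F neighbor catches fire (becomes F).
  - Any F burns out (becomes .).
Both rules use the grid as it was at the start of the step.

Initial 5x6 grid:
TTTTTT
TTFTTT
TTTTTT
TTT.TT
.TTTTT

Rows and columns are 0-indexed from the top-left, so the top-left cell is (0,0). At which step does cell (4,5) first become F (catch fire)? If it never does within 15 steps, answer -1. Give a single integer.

Step 1: cell (4,5)='T' (+4 fires, +1 burnt)
Step 2: cell (4,5)='T' (+7 fires, +4 burnt)
Step 3: cell (4,5)='T' (+7 fires, +7 burnt)
Step 4: cell (4,5)='T' (+6 fires, +7 burnt)
Step 5: cell (4,5)='T' (+2 fires, +6 burnt)
Step 6: cell (4,5)='F' (+1 fires, +2 burnt)
  -> target ignites at step 6
Step 7: cell (4,5)='.' (+0 fires, +1 burnt)
  fire out at step 7

6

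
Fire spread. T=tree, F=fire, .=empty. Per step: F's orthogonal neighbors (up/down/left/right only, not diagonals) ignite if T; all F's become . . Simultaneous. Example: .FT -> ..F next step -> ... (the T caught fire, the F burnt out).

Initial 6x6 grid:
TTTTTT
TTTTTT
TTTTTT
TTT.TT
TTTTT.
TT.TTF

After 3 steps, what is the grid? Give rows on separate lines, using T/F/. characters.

Step 1: 1 trees catch fire, 1 burn out
  TTTTTT
  TTTTTT
  TTTTTT
  TTT.TT
  TTTTT.
  TT.TF.
Step 2: 2 trees catch fire, 1 burn out
  TTTTTT
  TTTTTT
  TTTTTT
  TTT.TT
  TTTTF.
  TT.F..
Step 3: 2 trees catch fire, 2 burn out
  TTTTTT
  TTTTTT
  TTTTTT
  TTT.FT
  TTTF..
  TT....

TTTTTT
TTTTTT
TTTTTT
TTT.FT
TTTF..
TT....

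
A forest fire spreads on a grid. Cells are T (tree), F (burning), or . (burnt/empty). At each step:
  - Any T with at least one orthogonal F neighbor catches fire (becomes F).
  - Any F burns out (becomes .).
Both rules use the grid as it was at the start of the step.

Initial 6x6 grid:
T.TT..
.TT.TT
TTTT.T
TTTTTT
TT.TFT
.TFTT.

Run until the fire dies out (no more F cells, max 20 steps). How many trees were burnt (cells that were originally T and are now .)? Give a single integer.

Step 1: +6 fires, +2 burnt (F count now 6)
Step 2: +3 fires, +6 burnt (F count now 3)
Step 3: +5 fires, +3 burnt (F count now 5)
Step 4: +4 fires, +5 burnt (F count now 4)
Step 5: +4 fires, +4 burnt (F count now 4)
Step 6: +1 fires, +4 burnt (F count now 1)
Step 7: +1 fires, +1 burnt (F count now 1)
Step 8: +0 fires, +1 burnt (F count now 0)
Fire out after step 8
Initially T: 25, now '.': 35
Total burnt (originally-T cells now '.'): 24

Answer: 24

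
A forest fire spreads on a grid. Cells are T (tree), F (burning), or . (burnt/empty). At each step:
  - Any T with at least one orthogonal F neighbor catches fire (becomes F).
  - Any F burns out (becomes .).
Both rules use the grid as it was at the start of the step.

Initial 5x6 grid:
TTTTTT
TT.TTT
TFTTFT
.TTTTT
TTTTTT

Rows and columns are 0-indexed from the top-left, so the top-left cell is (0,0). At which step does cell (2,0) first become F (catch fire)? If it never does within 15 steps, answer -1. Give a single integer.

Step 1: cell (2,0)='F' (+8 fires, +2 burnt)
  -> target ignites at step 1
Step 2: cell (2,0)='.' (+10 fires, +8 burnt)
Step 3: cell (2,0)='.' (+8 fires, +10 burnt)
Step 4: cell (2,0)='.' (+0 fires, +8 burnt)
  fire out at step 4

1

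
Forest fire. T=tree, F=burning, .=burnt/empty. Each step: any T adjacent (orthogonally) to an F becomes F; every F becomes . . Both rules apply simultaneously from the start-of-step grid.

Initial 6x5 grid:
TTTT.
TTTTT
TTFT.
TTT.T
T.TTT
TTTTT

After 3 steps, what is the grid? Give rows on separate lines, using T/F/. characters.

Step 1: 4 trees catch fire, 1 burn out
  TTTT.
  TTFTT
  TF.F.
  TTF.T
  T.TTT
  TTTTT
Step 2: 6 trees catch fire, 4 burn out
  TTFT.
  TF.FT
  F....
  TF..T
  T.FTT
  TTTTT
Step 3: 7 trees catch fire, 6 burn out
  TF.F.
  F...F
  .....
  F...T
  T..FT
  TTFTT

TF.F.
F...F
.....
F...T
T..FT
TTFTT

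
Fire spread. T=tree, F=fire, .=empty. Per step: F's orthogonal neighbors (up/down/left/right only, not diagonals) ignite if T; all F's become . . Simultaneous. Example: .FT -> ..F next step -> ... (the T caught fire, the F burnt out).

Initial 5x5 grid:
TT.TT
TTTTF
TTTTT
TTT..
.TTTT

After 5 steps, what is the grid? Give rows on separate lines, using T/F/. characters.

Step 1: 3 trees catch fire, 1 burn out
  TT.TF
  TTTF.
  TTTTF
  TTT..
  .TTTT
Step 2: 3 trees catch fire, 3 burn out
  TT.F.
  TTF..
  TTTF.
  TTT..
  .TTTT
Step 3: 2 trees catch fire, 3 burn out
  TT...
  TF...
  TTF..
  TTT..
  .TTTT
Step 4: 4 trees catch fire, 2 burn out
  TF...
  F....
  TF...
  TTF..
  .TTTT
Step 5: 4 trees catch fire, 4 burn out
  F....
  .....
  F....
  TF...
  .TFTT

F....
.....
F....
TF...
.TFTT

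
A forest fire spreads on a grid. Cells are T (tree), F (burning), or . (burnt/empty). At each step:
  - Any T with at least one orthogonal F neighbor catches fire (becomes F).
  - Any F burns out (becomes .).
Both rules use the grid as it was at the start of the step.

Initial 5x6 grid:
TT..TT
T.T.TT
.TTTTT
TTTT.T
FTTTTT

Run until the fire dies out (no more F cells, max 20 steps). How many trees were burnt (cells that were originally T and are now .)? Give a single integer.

Answer: 20

Derivation:
Step 1: +2 fires, +1 burnt (F count now 2)
Step 2: +2 fires, +2 burnt (F count now 2)
Step 3: +3 fires, +2 burnt (F count now 3)
Step 4: +3 fires, +3 burnt (F count now 3)
Step 5: +3 fires, +3 burnt (F count now 3)
Step 6: +2 fires, +3 burnt (F count now 2)
Step 7: +2 fires, +2 burnt (F count now 2)
Step 8: +2 fires, +2 burnt (F count now 2)
Step 9: +1 fires, +2 burnt (F count now 1)
Step 10: +0 fires, +1 burnt (F count now 0)
Fire out after step 10
Initially T: 23, now '.': 27
Total burnt (originally-T cells now '.'): 20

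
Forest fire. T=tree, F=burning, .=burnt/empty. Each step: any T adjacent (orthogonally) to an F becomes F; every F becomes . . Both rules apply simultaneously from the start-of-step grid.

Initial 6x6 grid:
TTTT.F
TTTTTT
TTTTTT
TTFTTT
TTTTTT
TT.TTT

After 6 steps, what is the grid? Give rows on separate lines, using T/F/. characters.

Step 1: 5 trees catch fire, 2 burn out
  TTTT..
  TTTTTF
  TTFTTT
  TF.FTT
  TTFTTT
  TT.TTT
Step 2: 9 trees catch fire, 5 burn out
  TTTT..
  TTFTF.
  TF.FTF
  F...FT
  TF.FTT
  TT.TTT
Step 3: 10 trees catch fire, 9 burn out
  TTFT..
  TF.F..
  F...F.
  .....F
  F...FT
  TF.FTT
Step 4: 6 trees catch fire, 10 burn out
  TF.F..
  F.....
  ......
  ......
  .....F
  F...FT
Step 5: 2 trees catch fire, 6 burn out
  F.....
  ......
  ......
  ......
  ......
  .....F
Step 6: 0 trees catch fire, 2 burn out
  ......
  ......
  ......
  ......
  ......
  ......

......
......
......
......
......
......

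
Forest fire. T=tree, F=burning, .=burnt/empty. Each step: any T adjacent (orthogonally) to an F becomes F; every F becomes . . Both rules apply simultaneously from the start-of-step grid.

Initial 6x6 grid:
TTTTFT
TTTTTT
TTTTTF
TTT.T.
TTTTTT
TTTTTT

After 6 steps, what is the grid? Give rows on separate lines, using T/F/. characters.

Step 1: 5 trees catch fire, 2 burn out
  TTTF.F
  TTTTFF
  TTTTF.
  TTT.T.
  TTTTTT
  TTTTTT
Step 2: 4 trees catch fire, 5 burn out
  TTF...
  TTTF..
  TTTF..
  TTT.F.
  TTTTTT
  TTTTTT
Step 3: 4 trees catch fire, 4 burn out
  TF....
  TTF...
  TTF...
  TTT...
  TTTTFT
  TTTTTT
Step 4: 7 trees catch fire, 4 burn out
  F.....
  TF....
  TF....
  TTF...
  TTTF.F
  TTTTFT
Step 5: 6 trees catch fire, 7 burn out
  ......
  F.....
  F.....
  TF....
  TTF...
  TTTF.F
Step 6: 3 trees catch fire, 6 burn out
  ......
  ......
  ......
  F.....
  TF....
  TTF...

......
......
......
F.....
TF....
TTF...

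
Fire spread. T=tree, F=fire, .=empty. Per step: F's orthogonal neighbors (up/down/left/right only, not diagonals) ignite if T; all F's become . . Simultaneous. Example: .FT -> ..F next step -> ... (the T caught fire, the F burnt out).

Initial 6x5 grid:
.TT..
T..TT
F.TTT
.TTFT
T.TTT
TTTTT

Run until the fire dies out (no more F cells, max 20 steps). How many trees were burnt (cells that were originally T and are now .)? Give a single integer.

Step 1: +5 fires, +2 burnt (F count now 5)
Step 2: +7 fires, +5 burnt (F count now 7)
Step 3: +3 fires, +7 burnt (F count now 3)
Step 4: +1 fires, +3 burnt (F count now 1)
Step 5: +1 fires, +1 burnt (F count now 1)
Step 6: +1 fires, +1 burnt (F count now 1)
Step 7: +0 fires, +1 burnt (F count now 0)
Fire out after step 7
Initially T: 20, now '.': 28
Total burnt (originally-T cells now '.'): 18

Answer: 18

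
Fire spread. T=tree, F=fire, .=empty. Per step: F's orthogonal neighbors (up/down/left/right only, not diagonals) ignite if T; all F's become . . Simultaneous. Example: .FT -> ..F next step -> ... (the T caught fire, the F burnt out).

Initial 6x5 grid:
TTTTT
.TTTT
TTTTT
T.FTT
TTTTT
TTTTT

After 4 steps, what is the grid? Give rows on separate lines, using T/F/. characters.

Step 1: 3 trees catch fire, 1 burn out
  TTTTT
  .TTTT
  TTFTT
  T..FT
  TTFTT
  TTTTT
Step 2: 7 trees catch fire, 3 burn out
  TTTTT
  .TFTT
  TF.FT
  T...F
  TF.FT
  TTFTT
Step 3: 9 trees catch fire, 7 burn out
  TTFTT
  .F.FT
  F...F
  T....
  F...F
  TF.FT
Step 4: 6 trees catch fire, 9 burn out
  TF.FT
  ....F
  .....
  F....
  .....
  F...F

TF.FT
....F
.....
F....
.....
F...F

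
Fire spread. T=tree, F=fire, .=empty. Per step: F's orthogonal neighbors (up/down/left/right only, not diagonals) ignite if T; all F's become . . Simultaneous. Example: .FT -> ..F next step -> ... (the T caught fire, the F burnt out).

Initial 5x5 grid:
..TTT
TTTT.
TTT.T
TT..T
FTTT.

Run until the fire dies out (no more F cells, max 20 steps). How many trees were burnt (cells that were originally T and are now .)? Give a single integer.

Step 1: +2 fires, +1 burnt (F count now 2)
Step 2: +3 fires, +2 burnt (F count now 3)
Step 3: +3 fires, +3 burnt (F count now 3)
Step 4: +2 fires, +3 burnt (F count now 2)
Step 5: +1 fires, +2 burnt (F count now 1)
Step 6: +2 fires, +1 burnt (F count now 2)
Step 7: +1 fires, +2 burnt (F count now 1)
Step 8: +1 fires, +1 burnt (F count now 1)
Step 9: +0 fires, +1 burnt (F count now 0)
Fire out after step 9
Initially T: 17, now '.': 23
Total burnt (originally-T cells now '.'): 15

Answer: 15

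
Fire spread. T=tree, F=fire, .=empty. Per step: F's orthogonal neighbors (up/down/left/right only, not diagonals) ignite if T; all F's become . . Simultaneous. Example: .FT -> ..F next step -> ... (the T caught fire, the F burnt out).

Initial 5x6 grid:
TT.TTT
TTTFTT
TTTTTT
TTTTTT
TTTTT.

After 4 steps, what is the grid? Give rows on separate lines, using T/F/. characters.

Step 1: 4 trees catch fire, 1 burn out
  TT.FTT
  TTF.FT
  TTTFTT
  TTTTTT
  TTTTT.
Step 2: 6 trees catch fire, 4 burn out
  TT..FT
  TF...F
  TTF.FT
  TTTFTT
  TTTTT.
Step 3: 8 trees catch fire, 6 burn out
  TF...F
  F.....
  TF...F
  TTF.FT
  TTTFT.
Step 4: 6 trees catch fire, 8 burn out
  F.....
  ......
  F.....
  TF...F
  TTF.F.

F.....
......
F.....
TF...F
TTF.F.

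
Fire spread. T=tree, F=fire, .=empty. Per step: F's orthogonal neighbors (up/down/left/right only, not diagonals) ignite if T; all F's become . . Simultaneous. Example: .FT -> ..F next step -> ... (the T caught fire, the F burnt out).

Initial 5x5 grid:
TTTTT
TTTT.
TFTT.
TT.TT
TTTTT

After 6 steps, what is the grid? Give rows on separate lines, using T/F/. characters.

Step 1: 4 trees catch fire, 1 burn out
  TTTTT
  TFTT.
  F.FT.
  TF.TT
  TTTTT
Step 2: 6 trees catch fire, 4 burn out
  TFTTT
  F.FT.
  ...F.
  F..TT
  TFTTT
Step 3: 6 trees catch fire, 6 burn out
  F.FTT
  ...F.
  .....
  ...FT
  F.FTT
Step 4: 3 trees catch fire, 6 burn out
  ...FT
  .....
  .....
  ....F
  ...FT
Step 5: 2 trees catch fire, 3 burn out
  ....F
  .....
  .....
  .....
  ....F
Step 6: 0 trees catch fire, 2 burn out
  .....
  .....
  .....
  .....
  .....

.....
.....
.....
.....
.....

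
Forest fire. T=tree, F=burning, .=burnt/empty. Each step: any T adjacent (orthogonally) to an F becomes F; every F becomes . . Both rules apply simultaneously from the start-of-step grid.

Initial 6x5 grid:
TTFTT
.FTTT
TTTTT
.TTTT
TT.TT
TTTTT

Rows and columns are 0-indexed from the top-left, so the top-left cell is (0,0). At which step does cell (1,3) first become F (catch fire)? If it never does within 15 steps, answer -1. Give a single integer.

Step 1: cell (1,3)='T' (+4 fires, +2 burnt)
Step 2: cell (1,3)='F' (+6 fires, +4 burnt)
  -> target ignites at step 2
Step 3: cell (1,3)='.' (+4 fires, +6 burnt)
Step 4: cell (1,3)='.' (+4 fires, +4 burnt)
Step 5: cell (1,3)='.' (+4 fires, +4 burnt)
Step 6: cell (1,3)='.' (+2 fires, +4 burnt)
Step 7: cell (1,3)='.' (+1 fires, +2 burnt)
Step 8: cell (1,3)='.' (+0 fires, +1 burnt)
  fire out at step 8

2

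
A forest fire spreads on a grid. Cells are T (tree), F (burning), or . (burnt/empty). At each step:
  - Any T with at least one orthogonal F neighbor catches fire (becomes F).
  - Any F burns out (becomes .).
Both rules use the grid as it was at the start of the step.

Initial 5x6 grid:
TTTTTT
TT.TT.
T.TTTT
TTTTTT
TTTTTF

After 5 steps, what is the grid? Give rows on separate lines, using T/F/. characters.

Step 1: 2 trees catch fire, 1 burn out
  TTTTTT
  TT.TT.
  T.TTTT
  TTTTTF
  TTTTF.
Step 2: 3 trees catch fire, 2 burn out
  TTTTTT
  TT.TT.
  T.TTTF
  TTTTF.
  TTTF..
Step 3: 3 trees catch fire, 3 burn out
  TTTTTT
  TT.TT.
  T.TTF.
  TTTF..
  TTF...
Step 4: 4 trees catch fire, 3 burn out
  TTTTTT
  TT.TF.
  T.TF..
  TTF...
  TF....
Step 5: 5 trees catch fire, 4 burn out
  TTTTFT
  TT.F..
  T.F...
  TF....
  F.....

TTTTFT
TT.F..
T.F...
TF....
F.....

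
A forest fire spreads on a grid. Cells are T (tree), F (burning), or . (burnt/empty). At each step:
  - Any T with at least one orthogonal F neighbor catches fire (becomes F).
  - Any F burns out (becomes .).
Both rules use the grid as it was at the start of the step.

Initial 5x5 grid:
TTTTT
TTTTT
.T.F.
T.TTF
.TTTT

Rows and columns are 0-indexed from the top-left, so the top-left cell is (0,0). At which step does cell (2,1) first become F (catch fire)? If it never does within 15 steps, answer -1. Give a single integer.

Step 1: cell (2,1)='T' (+3 fires, +2 burnt)
Step 2: cell (2,1)='T' (+5 fires, +3 burnt)
Step 3: cell (2,1)='T' (+4 fires, +5 burnt)
Step 4: cell (2,1)='F' (+4 fires, +4 burnt)
  -> target ignites at step 4
Step 5: cell (2,1)='.' (+1 fires, +4 burnt)
Step 6: cell (2,1)='.' (+0 fires, +1 burnt)
  fire out at step 6

4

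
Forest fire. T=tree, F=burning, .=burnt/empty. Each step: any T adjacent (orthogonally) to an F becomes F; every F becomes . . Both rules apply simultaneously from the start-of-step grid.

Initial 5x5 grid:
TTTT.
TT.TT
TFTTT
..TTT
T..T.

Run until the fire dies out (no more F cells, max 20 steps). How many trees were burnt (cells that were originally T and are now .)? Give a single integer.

Answer: 16

Derivation:
Step 1: +3 fires, +1 burnt (F count now 3)
Step 2: +4 fires, +3 burnt (F count now 4)
Step 3: +5 fires, +4 burnt (F count now 5)
Step 4: +4 fires, +5 burnt (F count now 4)
Step 5: +0 fires, +4 burnt (F count now 0)
Fire out after step 5
Initially T: 17, now '.': 24
Total burnt (originally-T cells now '.'): 16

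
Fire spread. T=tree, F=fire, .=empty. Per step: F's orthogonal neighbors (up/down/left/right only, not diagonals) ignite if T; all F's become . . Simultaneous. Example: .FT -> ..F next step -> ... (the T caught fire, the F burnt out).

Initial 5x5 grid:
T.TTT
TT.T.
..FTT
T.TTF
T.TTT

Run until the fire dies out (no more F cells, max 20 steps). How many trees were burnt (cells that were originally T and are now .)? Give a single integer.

Answer: 11

Derivation:
Step 1: +5 fires, +2 burnt (F count now 5)
Step 2: +3 fires, +5 burnt (F count now 3)
Step 3: +1 fires, +3 burnt (F count now 1)
Step 4: +2 fires, +1 burnt (F count now 2)
Step 5: +0 fires, +2 burnt (F count now 0)
Fire out after step 5
Initially T: 16, now '.': 20
Total burnt (originally-T cells now '.'): 11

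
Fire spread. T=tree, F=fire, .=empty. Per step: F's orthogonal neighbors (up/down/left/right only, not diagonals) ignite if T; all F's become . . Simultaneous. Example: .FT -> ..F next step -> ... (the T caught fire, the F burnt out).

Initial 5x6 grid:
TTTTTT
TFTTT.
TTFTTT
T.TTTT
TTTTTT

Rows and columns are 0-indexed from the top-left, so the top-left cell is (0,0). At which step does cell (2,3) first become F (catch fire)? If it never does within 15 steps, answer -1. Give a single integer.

Step 1: cell (2,3)='F' (+6 fires, +2 burnt)
  -> target ignites at step 1
Step 2: cell (2,3)='.' (+7 fires, +6 burnt)
Step 3: cell (2,3)='.' (+7 fires, +7 burnt)
Step 4: cell (2,3)='.' (+4 fires, +7 burnt)
Step 5: cell (2,3)='.' (+2 fires, +4 burnt)
Step 6: cell (2,3)='.' (+0 fires, +2 burnt)
  fire out at step 6

1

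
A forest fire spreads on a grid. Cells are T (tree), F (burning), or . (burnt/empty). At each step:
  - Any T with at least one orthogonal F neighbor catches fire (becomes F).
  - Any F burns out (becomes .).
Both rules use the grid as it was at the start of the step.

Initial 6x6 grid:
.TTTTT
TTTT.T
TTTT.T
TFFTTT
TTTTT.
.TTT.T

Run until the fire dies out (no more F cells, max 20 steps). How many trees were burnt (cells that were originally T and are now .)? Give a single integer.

Answer: 27

Derivation:
Step 1: +6 fires, +2 burnt (F count now 6)
Step 2: +9 fires, +6 burnt (F count now 9)
Step 3: +7 fires, +9 burnt (F count now 7)
Step 4: +2 fires, +7 burnt (F count now 2)
Step 5: +2 fires, +2 burnt (F count now 2)
Step 6: +1 fires, +2 burnt (F count now 1)
Step 7: +0 fires, +1 burnt (F count now 0)
Fire out after step 7
Initially T: 28, now '.': 35
Total burnt (originally-T cells now '.'): 27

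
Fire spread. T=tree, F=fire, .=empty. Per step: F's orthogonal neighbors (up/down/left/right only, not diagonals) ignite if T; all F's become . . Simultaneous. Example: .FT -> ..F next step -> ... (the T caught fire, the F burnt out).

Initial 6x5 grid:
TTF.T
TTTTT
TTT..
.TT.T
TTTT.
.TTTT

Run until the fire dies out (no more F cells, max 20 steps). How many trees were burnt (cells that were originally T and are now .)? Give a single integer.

Answer: 21

Derivation:
Step 1: +2 fires, +1 burnt (F count now 2)
Step 2: +4 fires, +2 burnt (F count now 4)
Step 3: +4 fires, +4 burnt (F count now 4)
Step 4: +4 fires, +4 burnt (F count now 4)
Step 5: +3 fires, +4 burnt (F count now 3)
Step 6: +3 fires, +3 burnt (F count now 3)
Step 7: +1 fires, +3 burnt (F count now 1)
Step 8: +0 fires, +1 burnt (F count now 0)
Fire out after step 8
Initially T: 22, now '.': 29
Total burnt (originally-T cells now '.'): 21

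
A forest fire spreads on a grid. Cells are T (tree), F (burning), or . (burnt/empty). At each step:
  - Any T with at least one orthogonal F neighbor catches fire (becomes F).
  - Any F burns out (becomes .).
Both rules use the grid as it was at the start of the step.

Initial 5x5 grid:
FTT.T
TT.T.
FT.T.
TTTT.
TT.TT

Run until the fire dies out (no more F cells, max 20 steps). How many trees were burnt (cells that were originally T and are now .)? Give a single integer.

Step 1: +4 fires, +2 burnt (F count now 4)
Step 2: +4 fires, +4 burnt (F count now 4)
Step 3: +2 fires, +4 burnt (F count now 2)
Step 4: +1 fires, +2 burnt (F count now 1)
Step 5: +2 fires, +1 burnt (F count now 2)
Step 6: +2 fires, +2 burnt (F count now 2)
Step 7: +0 fires, +2 burnt (F count now 0)
Fire out after step 7
Initially T: 16, now '.': 24
Total burnt (originally-T cells now '.'): 15

Answer: 15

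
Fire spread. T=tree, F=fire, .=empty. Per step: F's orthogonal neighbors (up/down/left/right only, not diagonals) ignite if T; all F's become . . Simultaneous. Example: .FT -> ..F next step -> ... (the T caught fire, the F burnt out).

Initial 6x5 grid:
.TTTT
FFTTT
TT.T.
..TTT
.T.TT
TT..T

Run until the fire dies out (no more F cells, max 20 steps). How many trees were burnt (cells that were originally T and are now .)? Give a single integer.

Step 1: +4 fires, +2 burnt (F count now 4)
Step 2: +2 fires, +4 burnt (F count now 2)
Step 3: +3 fires, +2 burnt (F count now 3)
Step 4: +2 fires, +3 burnt (F count now 2)
Step 5: +3 fires, +2 burnt (F count now 3)
Step 6: +1 fires, +3 burnt (F count now 1)
Step 7: +1 fires, +1 burnt (F count now 1)
Step 8: +0 fires, +1 burnt (F count now 0)
Fire out after step 8
Initially T: 19, now '.': 27
Total burnt (originally-T cells now '.'): 16

Answer: 16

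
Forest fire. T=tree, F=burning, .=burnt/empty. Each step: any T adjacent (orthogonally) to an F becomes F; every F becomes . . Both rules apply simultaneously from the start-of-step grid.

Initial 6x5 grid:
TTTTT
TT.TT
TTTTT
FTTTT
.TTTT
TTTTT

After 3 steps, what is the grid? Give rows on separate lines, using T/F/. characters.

Step 1: 2 trees catch fire, 1 burn out
  TTTTT
  TT.TT
  FTTTT
  .FTTT
  .TTTT
  TTTTT
Step 2: 4 trees catch fire, 2 burn out
  TTTTT
  FT.TT
  .FTTT
  ..FTT
  .FTTT
  TTTTT
Step 3: 6 trees catch fire, 4 burn out
  FTTTT
  .F.TT
  ..FTT
  ...FT
  ..FTT
  TFTTT

FTTTT
.F.TT
..FTT
...FT
..FTT
TFTTT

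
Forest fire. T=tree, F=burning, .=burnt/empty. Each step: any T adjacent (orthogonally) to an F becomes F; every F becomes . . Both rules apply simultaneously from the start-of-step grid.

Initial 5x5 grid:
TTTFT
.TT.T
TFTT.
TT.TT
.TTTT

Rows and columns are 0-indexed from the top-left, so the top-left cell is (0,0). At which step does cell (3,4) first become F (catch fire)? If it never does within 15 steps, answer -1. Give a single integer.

Step 1: cell (3,4)='T' (+6 fires, +2 burnt)
Step 2: cell (3,4)='T' (+6 fires, +6 burnt)
Step 3: cell (3,4)='T' (+3 fires, +6 burnt)
Step 4: cell (3,4)='F' (+2 fires, +3 burnt)
  -> target ignites at step 4
Step 5: cell (3,4)='.' (+1 fires, +2 burnt)
Step 6: cell (3,4)='.' (+0 fires, +1 burnt)
  fire out at step 6

4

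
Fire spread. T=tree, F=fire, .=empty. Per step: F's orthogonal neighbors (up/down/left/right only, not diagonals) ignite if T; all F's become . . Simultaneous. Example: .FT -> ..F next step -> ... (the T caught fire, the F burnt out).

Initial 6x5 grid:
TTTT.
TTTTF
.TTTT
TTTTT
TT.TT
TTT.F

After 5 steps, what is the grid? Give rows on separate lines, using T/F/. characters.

Step 1: 3 trees catch fire, 2 burn out
  TTTT.
  TTTF.
  .TTTF
  TTTTT
  TT.TF
  TTT..
Step 2: 5 trees catch fire, 3 burn out
  TTTF.
  TTF..
  .TTF.
  TTTTF
  TT.F.
  TTT..
Step 3: 4 trees catch fire, 5 burn out
  TTF..
  TF...
  .TF..
  TTTF.
  TT...
  TTT..
Step 4: 4 trees catch fire, 4 burn out
  TF...
  F....
  .F...
  TTF..
  TT...
  TTT..
Step 5: 2 trees catch fire, 4 burn out
  F....
  .....
  .....
  TF...
  TT...
  TTT..

F....
.....
.....
TF...
TT...
TTT..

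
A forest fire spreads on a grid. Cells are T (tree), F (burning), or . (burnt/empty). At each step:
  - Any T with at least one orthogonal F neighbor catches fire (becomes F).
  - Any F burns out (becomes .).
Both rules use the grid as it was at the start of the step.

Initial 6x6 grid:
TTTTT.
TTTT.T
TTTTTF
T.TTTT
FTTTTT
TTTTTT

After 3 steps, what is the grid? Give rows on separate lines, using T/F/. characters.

Step 1: 6 trees catch fire, 2 burn out
  TTTTT.
  TTTT.F
  TTTTF.
  F.TTTF
  .FTTTT
  FTTTTT
Step 2: 6 trees catch fire, 6 burn out
  TTTTT.
  TTTT..
  FTTF..
  ..TTF.
  ..FTTF
  .FTTTT
Step 3: 10 trees catch fire, 6 burn out
  TTTTT.
  FTTF..
  .FF...
  ..FF..
  ...FF.
  ..FTTF

TTTTT.
FTTF..
.FF...
..FF..
...FF.
..FTTF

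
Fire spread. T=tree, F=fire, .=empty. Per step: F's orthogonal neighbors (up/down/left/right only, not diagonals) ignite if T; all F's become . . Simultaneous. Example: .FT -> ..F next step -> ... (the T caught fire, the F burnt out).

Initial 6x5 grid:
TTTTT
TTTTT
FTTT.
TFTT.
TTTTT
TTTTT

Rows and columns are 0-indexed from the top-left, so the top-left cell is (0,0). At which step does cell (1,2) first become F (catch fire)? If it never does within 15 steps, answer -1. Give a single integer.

Step 1: cell (1,2)='T' (+5 fires, +2 burnt)
Step 2: cell (1,2)='T' (+7 fires, +5 burnt)
Step 3: cell (1,2)='F' (+6 fires, +7 burnt)
  -> target ignites at step 3
Step 4: cell (1,2)='.' (+4 fires, +6 burnt)
Step 5: cell (1,2)='.' (+3 fires, +4 burnt)
Step 6: cell (1,2)='.' (+1 fires, +3 burnt)
Step 7: cell (1,2)='.' (+0 fires, +1 burnt)
  fire out at step 7

3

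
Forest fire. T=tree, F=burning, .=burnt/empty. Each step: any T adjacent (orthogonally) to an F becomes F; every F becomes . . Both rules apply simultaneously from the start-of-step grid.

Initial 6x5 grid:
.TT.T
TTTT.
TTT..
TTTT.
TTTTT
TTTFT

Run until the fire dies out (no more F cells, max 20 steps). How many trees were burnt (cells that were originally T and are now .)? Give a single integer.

Step 1: +3 fires, +1 burnt (F count now 3)
Step 2: +4 fires, +3 burnt (F count now 4)
Step 3: +3 fires, +4 burnt (F count now 3)
Step 4: +3 fires, +3 burnt (F count now 3)
Step 5: +3 fires, +3 burnt (F count now 3)
Step 6: +4 fires, +3 burnt (F count now 4)
Step 7: +2 fires, +4 burnt (F count now 2)
Step 8: +0 fires, +2 burnt (F count now 0)
Fire out after step 8
Initially T: 23, now '.': 29
Total burnt (originally-T cells now '.'): 22

Answer: 22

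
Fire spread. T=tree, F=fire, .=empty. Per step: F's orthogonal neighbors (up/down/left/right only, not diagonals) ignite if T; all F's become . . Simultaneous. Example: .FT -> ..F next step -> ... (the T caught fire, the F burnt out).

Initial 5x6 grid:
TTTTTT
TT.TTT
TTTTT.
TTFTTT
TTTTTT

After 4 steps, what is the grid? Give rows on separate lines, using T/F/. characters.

Step 1: 4 trees catch fire, 1 burn out
  TTTTTT
  TT.TTT
  TTFTT.
  TF.FTT
  TTFTTT
Step 2: 6 trees catch fire, 4 burn out
  TTTTTT
  TT.TTT
  TF.FT.
  F...FT
  TF.FTT
Step 3: 7 trees catch fire, 6 burn out
  TTTTTT
  TF.FTT
  F...F.
  .....F
  F...FT
Step 4: 5 trees catch fire, 7 burn out
  TFTFTT
  F...FT
  ......
  ......
  .....F

TFTFTT
F...FT
......
......
.....F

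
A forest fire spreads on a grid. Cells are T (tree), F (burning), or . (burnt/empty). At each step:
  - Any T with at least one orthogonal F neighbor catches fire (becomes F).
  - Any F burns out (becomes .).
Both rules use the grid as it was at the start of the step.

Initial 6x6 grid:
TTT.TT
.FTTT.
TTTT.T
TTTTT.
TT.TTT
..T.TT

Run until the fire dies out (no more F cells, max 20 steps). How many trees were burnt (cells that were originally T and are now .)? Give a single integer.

Answer: 24

Derivation:
Step 1: +3 fires, +1 burnt (F count now 3)
Step 2: +6 fires, +3 burnt (F count now 6)
Step 3: +5 fires, +6 burnt (F count now 5)
Step 4: +3 fires, +5 burnt (F count now 3)
Step 5: +3 fires, +3 burnt (F count now 3)
Step 6: +1 fires, +3 burnt (F count now 1)
Step 7: +2 fires, +1 burnt (F count now 2)
Step 8: +1 fires, +2 burnt (F count now 1)
Step 9: +0 fires, +1 burnt (F count now 0)
Fire out after step 9
Initially T: 26, now '.': 34
Total burnt (originally-T cells now '.'): 24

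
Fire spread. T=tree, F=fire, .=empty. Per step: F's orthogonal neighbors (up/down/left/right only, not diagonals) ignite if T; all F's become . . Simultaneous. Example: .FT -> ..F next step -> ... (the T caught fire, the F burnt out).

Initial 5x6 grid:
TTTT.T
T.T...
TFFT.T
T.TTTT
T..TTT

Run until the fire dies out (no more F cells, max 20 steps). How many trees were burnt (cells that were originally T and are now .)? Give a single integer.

Step 1: +4 fires, +2 burnt (F count now 4)
Step 2: +4 fires, +4 burnt (F count now 4)
Step 3: +6 fires, +4 burnt (F count now 6)
Step 4: +2 fires, +6 burnt (F count now 2)
Step 5: +2 fires, +2 burnt (F count now 2)
Step 6: +0 fires, +2 burnt (F count now 0)
Fire out after step 6
Initially T: 19, now '.': 29
Total burnt (originally-T cells now '.'): 18

Answer: 18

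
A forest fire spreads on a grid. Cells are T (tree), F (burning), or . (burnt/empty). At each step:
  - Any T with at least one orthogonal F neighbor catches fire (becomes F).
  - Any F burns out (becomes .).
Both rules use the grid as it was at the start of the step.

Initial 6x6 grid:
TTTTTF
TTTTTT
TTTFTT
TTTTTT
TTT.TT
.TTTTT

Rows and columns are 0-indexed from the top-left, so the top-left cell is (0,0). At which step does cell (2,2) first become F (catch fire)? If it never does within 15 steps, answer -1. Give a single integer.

Step 1: cell (2,2)='F' (+6 fires, +2 burnt)
  -> target ignites at step 1
Step 2: cell (2,2)='.' (+7 fires, +6 burnt)
Step 3: cell (2,2)='.' (+7 fires, +7 burnt)
Step 4: cell (2,2)='.' (+7 fires, +7 burnt)
Step 5: cell (2,2)='.' (+5 fires, +7 burnt)
Step 6: cell (2,2)='.' (+0 fires, +5 burnt)
  fire out at step 6

1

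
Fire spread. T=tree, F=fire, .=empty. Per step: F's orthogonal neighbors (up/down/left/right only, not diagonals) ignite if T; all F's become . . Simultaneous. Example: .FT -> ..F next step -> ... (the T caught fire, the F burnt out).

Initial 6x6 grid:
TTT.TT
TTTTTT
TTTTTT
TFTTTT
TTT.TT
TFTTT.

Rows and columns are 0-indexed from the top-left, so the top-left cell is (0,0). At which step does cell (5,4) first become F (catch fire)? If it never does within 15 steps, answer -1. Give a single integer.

Step 1: cell (5,4)='T' (+6 fires, +2 burnt)
Step 2: cell (5,4)='T' (+7 fires, +6 burnt)
Step 3: cell (5,4)='F' (+6 fires, +7 burnt)
  -> target ignites at step 3
Step 4: cell (5,4)='.' (+6 fires, +6 burnt)
Step 5: cell (5,4)='.' (+3 fires, +6 burnt)
Step 6: cell (5,4)='.' (+2 fires, +3 burnt)
Step 7: cell (5,4)='.' (+1 fires, +2 burnt)
Step 8: cell (5,4)='.' (+0 fires, +1 burnt)
  fire out at step 8

3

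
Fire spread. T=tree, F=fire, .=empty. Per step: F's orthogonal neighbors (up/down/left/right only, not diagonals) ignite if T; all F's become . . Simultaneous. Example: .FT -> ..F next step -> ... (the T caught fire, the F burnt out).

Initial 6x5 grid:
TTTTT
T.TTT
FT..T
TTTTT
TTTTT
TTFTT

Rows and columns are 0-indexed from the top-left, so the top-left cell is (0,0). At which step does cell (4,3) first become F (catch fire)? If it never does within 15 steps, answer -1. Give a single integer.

Step 1: cell (4,3)='T' (+6 fires, +2 burnt)
Step 2: cell (4,3)='F' (+8 fires, +6 burnt)
  -> target ignites at step 2
Step 3: cell (4,3)='.' (+3 fires, +8 burnt)
Step 4: cell (4,3)='.' (+2 fires, +3 burnt)
Step 5: cell (4,3)='.' (+3 fires, +2 burnt)
Step 6: cell (4,3)='.' (+3 fires, +3 burnt)
Step 7: cell (4,3)='.' (+0 fires, +3 burnt)
  fire out at step 7

2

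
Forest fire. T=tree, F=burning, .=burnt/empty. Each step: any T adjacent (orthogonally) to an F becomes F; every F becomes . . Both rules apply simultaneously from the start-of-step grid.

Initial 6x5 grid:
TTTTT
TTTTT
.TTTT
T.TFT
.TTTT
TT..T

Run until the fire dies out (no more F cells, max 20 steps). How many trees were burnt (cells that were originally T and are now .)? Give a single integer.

Step 1: +4 fires, +1 burnt (F count now 4)
Step 2: +5 fires, +4 burnt (F count now 5)
Step 3: +6 fires, +5 burnt (F count now 6)
Step 4: +4 fires, +6 burnt (F count now 4)
Step 5: +3 fires, +4 burnt (F count now 3)
Step 6: +1 fires, +3 burnt (F count now 1)
Step 7: +0 fires, +1 burnt (F count now 0)
Fire out after step 7
Initially T: 24, now '.': 29
Total burnt (originally-T cells now '.'): 23

Answer: 23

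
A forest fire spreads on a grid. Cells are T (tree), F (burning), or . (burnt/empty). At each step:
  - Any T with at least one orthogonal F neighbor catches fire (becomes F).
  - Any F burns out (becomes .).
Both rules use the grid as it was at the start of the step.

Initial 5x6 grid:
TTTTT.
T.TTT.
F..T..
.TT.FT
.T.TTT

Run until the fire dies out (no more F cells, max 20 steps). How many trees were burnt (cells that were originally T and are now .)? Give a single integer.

Step 1: +3 fires, +2 burnt (F count now 3)
Step 2: +3 fires, +3 burnt (F count now 3)
Step 3: +1 fires, +3 burnt (F count now 1)
Step 4: +1 fires, +1 burnt (F count now 1)
Step 5: +2 fires, +1 burnt (F count now 2)
Step 6: +2 fires, +2 burnt (F count now 2)
Step 7: +2 fires, +2 burnt (F count now 2)
Step 8: +0 fires, +2 burnt (F count now 0)
Fire out after step 8
Initially T: 17, now '.': 27
Total burnt (originally-T cells now '.'): 14

Answer: 14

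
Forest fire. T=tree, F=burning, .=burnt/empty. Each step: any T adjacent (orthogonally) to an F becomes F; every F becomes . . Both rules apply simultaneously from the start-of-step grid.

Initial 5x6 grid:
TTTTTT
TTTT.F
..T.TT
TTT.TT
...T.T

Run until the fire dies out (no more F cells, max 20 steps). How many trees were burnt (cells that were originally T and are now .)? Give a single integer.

Answer: 19

Derivation:
Step 1: +2 fires, +1 burnt (F count now 2)
Step 2: +3 fires, +2 burnt (F count now 3)
Step 3: +3 fires, +3 burnt (F count now 3)
Step 4: +2 fires, +3 burnt (F count now 2)
Step 5: +2 fires, +2 burnt (F count now 2)
Step 6: +3 fires, +2 burnt (F count now 3)
Step 7: +2 fires, +3 burnt (F count now 2)
Step 8: +1 fires, +2 burnt (F count now 1)
Step 9: +1 fires, +1 burnt (F count now 1)
Step 10: +0 fires, +1 burnt (F count now 0)
Fire out after step 10
Initially T: 20, now '.': 29
Total burnt (originally-T cells now '.'): 19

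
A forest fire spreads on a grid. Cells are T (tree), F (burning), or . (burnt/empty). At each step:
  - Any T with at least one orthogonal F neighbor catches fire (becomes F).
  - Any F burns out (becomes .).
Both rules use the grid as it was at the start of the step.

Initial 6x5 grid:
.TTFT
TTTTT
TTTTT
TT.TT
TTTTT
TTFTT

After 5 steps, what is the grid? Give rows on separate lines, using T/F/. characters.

Step 1: 6 trees catch fire, 2 burn out
  .TF.F
  TTTFT
  TTTTT
  TT.TT
  TTFTT
  TF.FT
Step 2: 8 trees catch fire, 6 burn out
  .F...
  TTF.F
  TTTFT
  TT.TT
  TF.FT
  F...F
Step 3: 7 trees catch fire, 8 burn out
  .....
  TF...
  TTF.F
  TF.FT
  F...F
  .....
Step 4: 4 trees catch fire, 7 burn out
  .....
  F....
  TF...
  F...F
  .....
  .....
Step 5: 1 trees catch fire, 4 burn out
  .....
  .....
  F....
  .....
  .....
  .....

.....
.....
F....
.....
.....
.....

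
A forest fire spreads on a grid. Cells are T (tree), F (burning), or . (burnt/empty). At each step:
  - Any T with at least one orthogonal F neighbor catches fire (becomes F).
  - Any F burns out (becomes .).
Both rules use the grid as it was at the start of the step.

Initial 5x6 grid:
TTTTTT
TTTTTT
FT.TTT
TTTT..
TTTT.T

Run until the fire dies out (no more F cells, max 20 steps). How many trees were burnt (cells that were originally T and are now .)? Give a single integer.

Step 1: +3 fires, +1 burnt (F count now 3)
Step 2: +4 fires, +3 burnt (F count now 4)
Step 3: +4 fires, +4 burnt (F count now 4)
Step 4: +4 fires, +4 burnt (F count now 4)
Step 5: +4 fires, +4 burnt (F count now 4)
Step 6: +3 fires, +4 burnt (F count now 3)
Step 7: +2 fires, +3 burnt (F count now 2)
Step 8: +0 fires, +2 burnt (F count now 0)
Fire out after step 8
Initially T: 25, now '.': 29
Total burnt (originally-T cells now '.'): 24

Answer: 24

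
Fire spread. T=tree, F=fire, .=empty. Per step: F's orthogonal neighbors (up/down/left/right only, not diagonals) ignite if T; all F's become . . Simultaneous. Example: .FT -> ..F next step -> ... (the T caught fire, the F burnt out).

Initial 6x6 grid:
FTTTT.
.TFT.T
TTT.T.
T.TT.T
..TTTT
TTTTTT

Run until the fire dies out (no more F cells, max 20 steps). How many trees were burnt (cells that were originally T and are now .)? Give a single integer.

Answer: 23

Derivation:
Step 1: +5 fires, +2 burnt (F count now 5)
Step 2: +3 fires, +5 burnt (F count now 3)
Step 3: +4 fires, +3 burnt (F count now 4)
Step 4: +3 fires, +4 burnt (F count now 3)
Step 5: +3 fires, +3 burnt (F count now 3)
Step 6: +3 fires, +3 burnt (F count now 3)
Step 7: +2 fires, +3 burnt (F count now 2)
Step 8: +0 fires, +2 burnt (F count now 0)
Fire out after step 8
Initially T: 25, now '.': 34
Total burnt (originally-T cells now '.'): 23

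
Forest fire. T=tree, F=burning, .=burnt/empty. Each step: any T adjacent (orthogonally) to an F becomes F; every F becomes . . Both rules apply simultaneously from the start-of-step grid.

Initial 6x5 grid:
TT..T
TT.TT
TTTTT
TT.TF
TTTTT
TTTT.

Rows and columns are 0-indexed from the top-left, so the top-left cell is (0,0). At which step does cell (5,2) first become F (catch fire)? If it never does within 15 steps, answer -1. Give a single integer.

Step 1: cell (5,2)='T' (+3 fires, +1 burnt)
Step 2: cell (5,2)='T' (+3 fires, +3 burnt)
Step 3: cell (5,2)='T' (+5 fires, +3 burnt)
Step 4: cell (5,2)='F' (+3 fires, +5 burnt)
  -> target ignites at step 4
Step 5: cell (5,2)='.' (+5 fires, +3 burnt)
Step 6: cell (5,2)='.' (+4 fires, +5 burnt)
Step 7: cell (5,2)='.' (+1 fires, +4 burnt)
Step 8: cell (5,2)='.' (+0 fires, +1 burnt)
  fire out at step 8

4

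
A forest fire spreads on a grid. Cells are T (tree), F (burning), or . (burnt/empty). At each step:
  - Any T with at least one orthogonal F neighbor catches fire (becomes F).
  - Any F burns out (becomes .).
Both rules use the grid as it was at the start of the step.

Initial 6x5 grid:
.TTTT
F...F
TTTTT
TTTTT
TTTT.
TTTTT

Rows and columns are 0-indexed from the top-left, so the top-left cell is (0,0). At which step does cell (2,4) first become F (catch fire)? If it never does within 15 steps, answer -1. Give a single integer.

Step 1: cell (2,4)='F' (+3 fires, +2 burnt)
  -> target ignites at step 1
Step 2: cell (2,4)='.' (+5 fires, +3 burnt)
Step 3: cell (2,4)='.' (+5 fires, +5 burnt)
Step 4: cell (2,4)='.' (+5 fires, +5 burnt)
Step 5: cell (2,4)='.' (+3 fires, +5 burnt)
Step 6: cell (2,4)='.' (+2 fires, +3 burnt)
Step 7: cell (2,4)='.' (+0 fires, +2 burnt)
  fire out at step 7

1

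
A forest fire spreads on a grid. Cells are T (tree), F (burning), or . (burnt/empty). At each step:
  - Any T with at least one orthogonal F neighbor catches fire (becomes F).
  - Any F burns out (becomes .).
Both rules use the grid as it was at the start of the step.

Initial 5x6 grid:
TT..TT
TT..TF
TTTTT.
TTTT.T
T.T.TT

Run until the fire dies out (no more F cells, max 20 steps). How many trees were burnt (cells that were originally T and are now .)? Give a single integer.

Answer: 18

Derivation:
Step 1: +2 fires, +1 burnt (F count now 2)
Step 2: +2 fires, +2 burnt (F count now 2)
Step 3: +1 fires, +2 burnt (F count now 1)
Step 4: +2 fires, +1 burnt (F count now 2)
Step 5: +2 fires, +2 burnt (F count now 2)
Step 6: +4 fires, +2 burnt (F count now 4)
Step 7: +3 fires, +4 burnt (F count now 3)
Step 8: +2 fires, +3 burnt (F count now 2)
Step 9: +0 fires, +2 burnt (F count now 0)
Fire out after step 9
Initially T: 21, now '.': 27
Total burnt (originally-T cells now '.'): 18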